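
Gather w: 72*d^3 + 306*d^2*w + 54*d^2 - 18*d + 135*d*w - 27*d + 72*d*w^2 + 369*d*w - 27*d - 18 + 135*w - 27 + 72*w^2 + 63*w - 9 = 72*d^3 + 54*d^2 - 72*d + w^2*(72*d + 72) + w*(306*d^2 + 504*d + 198) - 54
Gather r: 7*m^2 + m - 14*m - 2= 7*m^2 - 13*m - 2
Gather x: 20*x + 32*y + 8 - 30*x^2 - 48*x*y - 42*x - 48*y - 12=-30*x^2 + x*(-48*y - 22) - 16*y - 4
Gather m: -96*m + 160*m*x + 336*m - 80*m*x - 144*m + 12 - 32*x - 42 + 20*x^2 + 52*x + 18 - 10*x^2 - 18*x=m*(80*x + 96) + 10*x^2 + 2*x - 12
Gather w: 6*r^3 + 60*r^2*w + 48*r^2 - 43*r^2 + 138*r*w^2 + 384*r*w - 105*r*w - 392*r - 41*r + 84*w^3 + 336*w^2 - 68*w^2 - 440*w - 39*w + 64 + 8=6*r^3 + 5*r^2 - 433*r + 84*w^3 + w^2*(138*r + 268) + w*(60*r^2 + 279*r - 479) + 72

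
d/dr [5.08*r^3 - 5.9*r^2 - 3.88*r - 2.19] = 15.24*r^2 - 11.8*r - 3.88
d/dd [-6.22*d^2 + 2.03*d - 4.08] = 2.03 - 12.44*d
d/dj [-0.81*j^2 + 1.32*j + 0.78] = 1.32 - 1.62*j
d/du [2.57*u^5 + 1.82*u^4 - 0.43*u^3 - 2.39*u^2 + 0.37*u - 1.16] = 12.85*u^4 + 7.28*u^3 - 1.29*u^2 - 4.78*u + 0.37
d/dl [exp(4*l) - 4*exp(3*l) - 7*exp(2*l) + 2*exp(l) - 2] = (4*exp(3*l) - 12*exp(2*l) - 14*exp(l) + 2)*exp(l)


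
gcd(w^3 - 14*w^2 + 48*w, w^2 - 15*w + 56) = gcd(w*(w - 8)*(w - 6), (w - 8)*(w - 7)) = w - 8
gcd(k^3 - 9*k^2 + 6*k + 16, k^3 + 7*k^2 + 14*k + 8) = k + 1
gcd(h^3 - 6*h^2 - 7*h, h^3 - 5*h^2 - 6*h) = h^2 + h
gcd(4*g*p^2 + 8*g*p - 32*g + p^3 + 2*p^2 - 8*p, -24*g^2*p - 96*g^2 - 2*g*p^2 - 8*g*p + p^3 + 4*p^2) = 4*g*p + 16*g + p^2 + 4*p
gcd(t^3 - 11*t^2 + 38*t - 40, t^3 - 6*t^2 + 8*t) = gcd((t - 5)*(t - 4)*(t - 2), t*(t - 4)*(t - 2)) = t^2 - 6*t + 8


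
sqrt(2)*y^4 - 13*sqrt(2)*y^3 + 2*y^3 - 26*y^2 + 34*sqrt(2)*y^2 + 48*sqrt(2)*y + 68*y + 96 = (y - 8)*(y - 6)*(y + sqrt(2))*(sqrt(2)*y + sqrt(2))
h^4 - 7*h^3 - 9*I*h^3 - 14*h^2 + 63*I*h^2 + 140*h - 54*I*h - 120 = (h - 6)*(h - 1)*(h - 5*I)*(h - 4*I)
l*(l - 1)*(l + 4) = l^3 + 3*l^2 - 4*l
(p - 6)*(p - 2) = p^2 - 8*p + 12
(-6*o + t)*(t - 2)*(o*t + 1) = -6*o^2*t^2 + 12*o^2*t + o*t^3 - 2*o*t^2 - 6*o*t + 12*o + t^2 - 2*t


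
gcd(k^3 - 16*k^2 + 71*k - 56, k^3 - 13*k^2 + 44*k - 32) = k^2 - 9*k + 8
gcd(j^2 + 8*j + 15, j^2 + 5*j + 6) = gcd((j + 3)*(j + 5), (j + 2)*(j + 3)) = j + 3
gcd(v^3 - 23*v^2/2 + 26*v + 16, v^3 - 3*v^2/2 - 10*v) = v - 4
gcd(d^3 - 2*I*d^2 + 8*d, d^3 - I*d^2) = d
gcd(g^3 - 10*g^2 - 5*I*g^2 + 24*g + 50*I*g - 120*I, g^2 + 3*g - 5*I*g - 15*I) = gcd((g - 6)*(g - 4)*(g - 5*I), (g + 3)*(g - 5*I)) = g - 5*I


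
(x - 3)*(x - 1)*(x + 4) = x^3 - 13*x + 12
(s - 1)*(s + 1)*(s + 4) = s^3 + 4*s^2 - s - 4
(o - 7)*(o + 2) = o^2 - 5*o - 14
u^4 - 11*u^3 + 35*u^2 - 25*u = u*(u - 5)^2*(u - 1)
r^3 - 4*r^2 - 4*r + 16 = (r - 4)*(r - 2)*(r + 2)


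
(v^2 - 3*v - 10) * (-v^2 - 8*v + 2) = -v^4 - 5*v^3 + 36*v^2 + 74*v - 20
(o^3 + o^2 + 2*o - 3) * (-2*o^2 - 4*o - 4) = -2*o^5 - 6*o^4 - 12*o^3 - 6*o^2 + 4*o + 12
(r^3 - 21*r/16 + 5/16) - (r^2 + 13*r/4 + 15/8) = r^3 - r^2 - 73*r/16 - 25/16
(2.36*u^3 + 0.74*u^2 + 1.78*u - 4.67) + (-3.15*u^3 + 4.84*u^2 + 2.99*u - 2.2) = -0.79*u^3 + 5.58*u^2 + 4.77*u - 6.87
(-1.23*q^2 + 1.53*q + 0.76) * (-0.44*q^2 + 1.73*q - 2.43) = 0.5412*q^4 - 2.8011*q^3 + 5.3014*q^2 - 2.4031*q - 1.8468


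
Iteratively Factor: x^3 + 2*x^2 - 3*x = (x)*(x^2 + 2*x - 3) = x*(x - 1)*(x + 3)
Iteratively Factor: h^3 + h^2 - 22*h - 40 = (h - 5)*(h^2 + 6*h + 8) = (h - 5)*(h + 4)*(h + 2)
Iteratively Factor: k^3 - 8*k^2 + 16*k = (k)*(k^2 - 8*k + 16) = k*(k - 4)*(k - 4)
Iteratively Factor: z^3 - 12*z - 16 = (z + 2)*(z^2 - 2*z - 8) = (z - 4)*(z + 2)*(z + 2)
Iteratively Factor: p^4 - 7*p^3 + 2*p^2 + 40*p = (p - 4)*(p^3 - 3*p^2 - 10*p) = (p - 4)*(p + 2)*(p^2 - 5*p) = (p - 5)*(p - 4)*(p + 2)*(p)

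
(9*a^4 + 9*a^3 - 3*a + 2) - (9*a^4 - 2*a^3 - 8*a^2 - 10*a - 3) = 11*a^3 + 8*a^2 + 7*a + 5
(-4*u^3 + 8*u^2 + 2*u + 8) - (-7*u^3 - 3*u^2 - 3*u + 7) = 3*u^3 + 11*u^2 + 5*u + 1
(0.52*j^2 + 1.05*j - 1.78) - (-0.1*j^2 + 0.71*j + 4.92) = 0.62*j^2 + 0.34*j - 6.7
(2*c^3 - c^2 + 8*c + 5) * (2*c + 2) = 4*c^4 + 2*c^3 + 14*c^2 + 26*c + 10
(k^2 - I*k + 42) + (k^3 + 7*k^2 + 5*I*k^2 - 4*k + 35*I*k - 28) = k^3 + 8*k^2 + 5*I*k^2 - 4*k + 34*I*k + 14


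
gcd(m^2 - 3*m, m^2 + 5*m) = m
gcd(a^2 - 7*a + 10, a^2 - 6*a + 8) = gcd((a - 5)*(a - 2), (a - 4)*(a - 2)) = a - 2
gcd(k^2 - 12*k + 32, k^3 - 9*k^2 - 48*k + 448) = k - 8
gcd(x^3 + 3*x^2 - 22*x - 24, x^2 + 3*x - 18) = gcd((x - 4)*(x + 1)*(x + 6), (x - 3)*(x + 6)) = x + 6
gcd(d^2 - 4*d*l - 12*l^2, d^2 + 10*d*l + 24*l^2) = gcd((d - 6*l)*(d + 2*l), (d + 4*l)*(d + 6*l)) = 1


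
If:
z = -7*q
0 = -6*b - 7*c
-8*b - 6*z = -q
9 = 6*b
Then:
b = 3/2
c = -9/7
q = 12/43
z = -84/43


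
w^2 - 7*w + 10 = (w - 5)*(w - 2)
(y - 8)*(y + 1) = y^2 - 7*y - 8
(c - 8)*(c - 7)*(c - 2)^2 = c^4 - 19*c^3 + 120*c^2 - 284*c + 224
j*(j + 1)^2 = j^3 + 2*j^2 + j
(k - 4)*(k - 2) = k^2 - 6*k + 8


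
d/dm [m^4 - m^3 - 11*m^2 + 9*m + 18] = 4*m^3 - 3*m^2 - 22*m + 9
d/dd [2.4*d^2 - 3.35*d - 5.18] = 4.8*d - 3.35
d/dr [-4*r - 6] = -4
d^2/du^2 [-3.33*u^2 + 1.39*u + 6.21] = -6.66000000000000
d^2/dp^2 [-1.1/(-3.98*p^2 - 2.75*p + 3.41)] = (-34.84888*p^2 - 24.079*p + 1.1*(7.96*p + 2.75)*(15.92*p + 5.5) + 29.85796)/(3.98*p^2 + 2.75*p - 3.41)^3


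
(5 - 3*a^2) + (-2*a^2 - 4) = 1 - 5*a^2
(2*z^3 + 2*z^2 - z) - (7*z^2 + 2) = 2*z^3 - 5*z^2 - z - 2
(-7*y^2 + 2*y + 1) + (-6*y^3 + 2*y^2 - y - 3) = -6*y^3 - 5*y^2 + y - 2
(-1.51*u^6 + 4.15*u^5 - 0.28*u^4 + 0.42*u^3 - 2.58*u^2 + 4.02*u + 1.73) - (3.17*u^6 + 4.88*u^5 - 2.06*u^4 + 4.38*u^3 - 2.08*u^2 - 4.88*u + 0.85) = -4.68*u^6 - 0.73*u^5 + 1.78*u^4 - 3.96*u^3 - 0.5*u^2 + 8.9*u + 0.88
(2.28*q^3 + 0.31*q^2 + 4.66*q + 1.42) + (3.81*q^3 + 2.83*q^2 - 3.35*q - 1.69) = 6.09*q^3 + 3.14*q^2 + 1.31*q - 0.27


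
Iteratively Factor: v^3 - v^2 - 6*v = (v - 3)*(v^2 + 2*v) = (v - 3)*(v + 2)*(v)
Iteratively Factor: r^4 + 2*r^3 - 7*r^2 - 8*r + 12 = (r - 1)*(r^3 + 3*r^2 - 4*r - 12) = (r - 1)*(r + 3)*(r^2 - 4) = (r - 2)*(r - 1)*(r + 3)*(r + 2)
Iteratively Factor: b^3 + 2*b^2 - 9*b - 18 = (b - 3)*(b^2 + 5*b + 6) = (b - 3)*(b + 2)*(b + 3)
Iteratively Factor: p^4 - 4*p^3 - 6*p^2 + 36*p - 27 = (p - 3)*(p^3 - p^2 - 9*p + 9) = (p - 3)*(p - 1)*(p^2 - 9) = (p - 3)^2*(p - 1)*(p + 3)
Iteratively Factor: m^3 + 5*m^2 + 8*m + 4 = (m + 2)*(m^2 + 3*m + 2) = (m + 2)^2*(m + 1)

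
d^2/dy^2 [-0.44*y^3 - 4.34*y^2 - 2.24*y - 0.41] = -2.64*y - 8.68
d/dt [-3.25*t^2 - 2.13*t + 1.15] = -6.5*t - 2.13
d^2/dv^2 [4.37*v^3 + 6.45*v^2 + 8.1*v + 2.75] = 26.22*v + 12.9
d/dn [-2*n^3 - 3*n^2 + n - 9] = -6*n^2 - 6*n + 1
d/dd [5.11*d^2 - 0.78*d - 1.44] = 10.22*d - 0.78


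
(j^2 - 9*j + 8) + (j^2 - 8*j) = 2*j^2 - 17*j + 8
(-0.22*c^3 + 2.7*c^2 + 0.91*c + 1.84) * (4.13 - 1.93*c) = 0.4246*c^4 - 6.1196*c^3 + 9.3947*c^2 + 0.2071*c + 7.5992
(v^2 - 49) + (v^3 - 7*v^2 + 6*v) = v^3 - 6*v^2 + 6*v - 49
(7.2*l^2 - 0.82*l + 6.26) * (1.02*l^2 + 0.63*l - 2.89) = 7.344*l^4 + 3.6996*l^3 - 14.9394*l^2 + 6.3136*l - 18.0914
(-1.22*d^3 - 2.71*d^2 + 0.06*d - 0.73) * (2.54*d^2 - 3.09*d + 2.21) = -3.0988*d^5 - 3.1136*d^4 + 5.8301*d^3 - 8.0287*d^2 + 2.3883*d - 1.6133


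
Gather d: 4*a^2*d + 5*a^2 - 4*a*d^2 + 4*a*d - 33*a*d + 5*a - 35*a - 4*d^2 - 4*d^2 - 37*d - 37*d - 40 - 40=5*a^2 - 30*a + d^2*(-4*a - 8) + d*(4*a^2 - 29*a - 74) - 80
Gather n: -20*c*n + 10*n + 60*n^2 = 60*n^2 + n*(10 - 20*c)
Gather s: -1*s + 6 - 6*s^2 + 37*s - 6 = -6*s^2 + 36*s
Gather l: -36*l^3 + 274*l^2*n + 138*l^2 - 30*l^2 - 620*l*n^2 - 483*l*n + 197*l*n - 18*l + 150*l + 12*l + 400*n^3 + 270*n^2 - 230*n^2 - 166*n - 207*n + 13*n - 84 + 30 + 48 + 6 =-36*l^3 + l^2*(274*n + 108) + l*(-620*n^2 - 286*n + 144) + 400*n^3 + 40*n^2 - 360*n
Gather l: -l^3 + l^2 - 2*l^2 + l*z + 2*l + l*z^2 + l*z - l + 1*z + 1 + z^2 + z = -l^3 - l^2 + l*(z^2 + 2*z + 1) + z^2 + 2*z + 1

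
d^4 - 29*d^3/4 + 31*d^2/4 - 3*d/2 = d*(d - 6)*(d - 1)*(d - 1/4)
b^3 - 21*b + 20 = (b - 4)*(b - 1)*(b + 5)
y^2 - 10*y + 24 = (y - 6)*(y - 4)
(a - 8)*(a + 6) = a^2 - 2*a - 48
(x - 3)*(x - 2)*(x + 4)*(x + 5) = x^4 + 4*x^3 - 19*x^2 - 46*x + 120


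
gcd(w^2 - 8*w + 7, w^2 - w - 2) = 1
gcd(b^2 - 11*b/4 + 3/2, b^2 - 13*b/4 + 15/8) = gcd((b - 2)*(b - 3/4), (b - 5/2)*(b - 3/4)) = b - 3/4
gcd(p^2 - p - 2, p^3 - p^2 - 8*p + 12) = p - 2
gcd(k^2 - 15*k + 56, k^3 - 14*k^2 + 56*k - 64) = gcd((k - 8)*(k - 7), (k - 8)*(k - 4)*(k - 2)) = k - 8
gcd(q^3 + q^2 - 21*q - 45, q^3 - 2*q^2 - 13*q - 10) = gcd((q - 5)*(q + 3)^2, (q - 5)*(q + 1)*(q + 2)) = q - 5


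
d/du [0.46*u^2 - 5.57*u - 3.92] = 0.92*u - 5.57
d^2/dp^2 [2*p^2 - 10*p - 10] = 4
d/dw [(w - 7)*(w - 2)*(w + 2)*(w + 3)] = 4*w^3 - 12*w^2 - 50*w + 16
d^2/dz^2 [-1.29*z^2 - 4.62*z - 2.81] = -2.58000000000000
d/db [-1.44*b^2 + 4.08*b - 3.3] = 4.08 - 2.88*b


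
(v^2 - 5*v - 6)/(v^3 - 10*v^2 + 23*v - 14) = (v^2 - 5*v - 6)/(v^3 - 10*v^2 + 23*v - 14)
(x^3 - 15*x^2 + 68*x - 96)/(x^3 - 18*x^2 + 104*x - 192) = (x - 3)/(x - 6)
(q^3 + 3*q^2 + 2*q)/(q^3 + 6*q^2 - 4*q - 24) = q*(q + 1)/(q^2 + 4*q - 12)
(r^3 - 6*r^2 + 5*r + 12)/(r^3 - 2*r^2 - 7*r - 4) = (r - 3)/(r + 1)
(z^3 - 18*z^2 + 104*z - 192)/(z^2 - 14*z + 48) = z - 4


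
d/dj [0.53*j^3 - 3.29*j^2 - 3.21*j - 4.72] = 1.59*j^2 - 6.58*j - 3.21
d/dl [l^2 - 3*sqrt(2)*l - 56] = 2*l - 3*sqrt(2)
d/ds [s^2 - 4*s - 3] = 2*s - 4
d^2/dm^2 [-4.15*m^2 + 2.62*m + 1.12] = -8.30000000000000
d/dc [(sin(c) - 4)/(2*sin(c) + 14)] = 11*cos(c)/(2*(sin(c) + 7)^2)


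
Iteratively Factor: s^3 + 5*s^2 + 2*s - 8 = (s + 2)*(s^2 + 3*s - 4) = (s - 1)*(s + 2)*(s + 4)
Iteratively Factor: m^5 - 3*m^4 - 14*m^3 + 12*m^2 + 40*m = (m - 5)*(m^4 + 2*m^3 - 4*m^2 - 8*m) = (m - 5)*(m + 2)*(m^3 - 4*m) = (m - 5)*(m + 2)^2*(m^2 - 2*m) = m*(m - 5)*(m + 2)^2*(m - 2)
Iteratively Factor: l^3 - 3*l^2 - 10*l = (l + 2)*(l^2 - 5*l) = (l - 5)*(l + 2)*(l)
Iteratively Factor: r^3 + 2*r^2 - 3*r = (r - 1)*(r^2 + 3*r) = (r - 1)*(r + 3)*(r)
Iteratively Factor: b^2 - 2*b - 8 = (b - 4)*(b + 2)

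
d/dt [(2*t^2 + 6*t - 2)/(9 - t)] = 2*(-t^2 + 18*t + 26)/(t^2 - 18*t + 81)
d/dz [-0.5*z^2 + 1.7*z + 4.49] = 1.7 - 1.0*z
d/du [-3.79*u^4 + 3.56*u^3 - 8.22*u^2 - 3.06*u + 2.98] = -15.16*u^3 + 10.68*u^2 - 16.44*u - 3.06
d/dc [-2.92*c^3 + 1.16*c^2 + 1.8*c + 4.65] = -8.76*c^2 + 2.32*c + 1.8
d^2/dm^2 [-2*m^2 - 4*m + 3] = -4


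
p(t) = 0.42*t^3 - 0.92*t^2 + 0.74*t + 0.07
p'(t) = 1.26*t^2 - 1.84*t + 0.74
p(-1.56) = -4.92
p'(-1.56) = 6.68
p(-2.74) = -17.50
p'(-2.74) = 15.24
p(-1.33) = -3.53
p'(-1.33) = 5.42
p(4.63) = 25.46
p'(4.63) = 19.23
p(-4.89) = -74.66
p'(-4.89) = 39.87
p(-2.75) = -17.66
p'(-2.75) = 15.33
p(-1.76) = -6.37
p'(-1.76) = 7.88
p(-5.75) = -114.45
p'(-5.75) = 52.98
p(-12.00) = -867.05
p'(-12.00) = 204.26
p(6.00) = 62.11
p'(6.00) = 35.06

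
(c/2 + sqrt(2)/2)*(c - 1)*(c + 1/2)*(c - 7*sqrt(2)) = c^4/2 - 3*sqrt(2)*c^3 - c^3/4 - 29*c^2/4 + 3*sqrt(2)*c^2/2 + 3*sqrt(2)*c/2 + 7*c/2 + 7/2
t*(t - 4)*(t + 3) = t^3 - t^2 - 12*t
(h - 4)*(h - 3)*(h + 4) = h^3 - 3*h^2 - 16*h + 48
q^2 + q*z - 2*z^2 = (q - z)*(q + 2*z)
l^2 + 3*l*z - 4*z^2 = (l - z)*(l + 4*z)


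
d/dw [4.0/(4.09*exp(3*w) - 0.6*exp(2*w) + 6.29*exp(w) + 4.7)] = (-49.08*exp(2*w) + 4.8*exp(w) - 25.16)*exp(w)/(4.09*exp(3*w) - 0.6*exp(2*w) + 6.29*exp(w) + 4.7)^2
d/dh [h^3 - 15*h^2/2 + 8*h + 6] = 3*h^2 - 15*h + 8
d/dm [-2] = 0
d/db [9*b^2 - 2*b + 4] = 18*b - 2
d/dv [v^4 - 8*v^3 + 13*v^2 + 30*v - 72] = 4*v^3 - 24*v^2 + 26*v + 30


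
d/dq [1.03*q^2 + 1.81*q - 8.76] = 2.06*q + 1.81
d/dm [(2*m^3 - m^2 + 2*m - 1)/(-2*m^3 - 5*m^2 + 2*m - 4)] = 2*(-6*m^4 + 8*m^3 - 11*m^2 - m - 3)/(4*m^6 + 20*m^5 + 17*m^4 - 4*m^3 + 44*m^2 - 16*m + 16)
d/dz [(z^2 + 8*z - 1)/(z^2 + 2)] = 2*(-4*z^2 + 3*z + 8)/(z^4 + 4*z^2 + 4)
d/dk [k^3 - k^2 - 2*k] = 3*k^2 - 2*k - 2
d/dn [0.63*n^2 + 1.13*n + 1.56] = 1.26*n + 1.13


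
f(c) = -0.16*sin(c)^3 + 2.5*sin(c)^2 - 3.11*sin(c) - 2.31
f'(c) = -0.48*sin(c)^2*cos(c) + 5.0*sin(c)*cos(c) - 3.11*cos(c)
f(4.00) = 1.54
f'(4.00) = 4.69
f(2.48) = -3.31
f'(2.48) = 0.17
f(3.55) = -0.67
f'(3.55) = 4.75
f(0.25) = -2.93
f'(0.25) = -1.84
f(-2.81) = -1.03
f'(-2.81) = 4.53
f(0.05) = -2.46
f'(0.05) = -2.86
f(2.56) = -3.29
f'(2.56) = 0.42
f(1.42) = -3.10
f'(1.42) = 0.20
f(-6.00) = -2.99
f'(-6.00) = -1.68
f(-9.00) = -0.59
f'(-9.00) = 4.79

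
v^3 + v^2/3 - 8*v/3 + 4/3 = (v - 1)*(v - 2/3)*(v + 2)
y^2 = y^2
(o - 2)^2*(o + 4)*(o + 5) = o^4 + 5*o^3 - 12*o^2 - 44*o + 80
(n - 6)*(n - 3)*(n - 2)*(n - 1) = n^4 - 12*n^3 + 47*n^2 - 72*n + 36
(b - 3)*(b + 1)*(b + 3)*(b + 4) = b^4 + 5*b^3 - 5*b^2 - 45*b - 36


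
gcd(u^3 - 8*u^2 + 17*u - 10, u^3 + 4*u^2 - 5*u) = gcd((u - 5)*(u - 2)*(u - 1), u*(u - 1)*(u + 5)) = u - 1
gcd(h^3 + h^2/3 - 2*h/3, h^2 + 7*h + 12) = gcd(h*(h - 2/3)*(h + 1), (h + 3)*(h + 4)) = 1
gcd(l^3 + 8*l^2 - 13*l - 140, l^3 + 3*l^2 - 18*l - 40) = l^2 + l - 20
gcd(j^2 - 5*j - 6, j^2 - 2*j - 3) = j + 1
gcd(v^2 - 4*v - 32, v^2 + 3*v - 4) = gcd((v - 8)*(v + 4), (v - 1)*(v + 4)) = v + 4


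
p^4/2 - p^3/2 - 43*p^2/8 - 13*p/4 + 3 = (p/2 + 1)*(p - 4)*(p - 1/2)*(p + 3/2)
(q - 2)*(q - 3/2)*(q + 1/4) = q^3 - 13*q^2/4 + 17*q/8 + 3/4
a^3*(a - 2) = a^4 - 2*a^3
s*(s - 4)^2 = s^3 - 8*s^2 + 16*s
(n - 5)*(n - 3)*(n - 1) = n^3 - 9*n^2 + 23*n - 15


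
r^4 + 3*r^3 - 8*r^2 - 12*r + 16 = (r - 2)*(r - 1)*(r + 2)*(r + 4)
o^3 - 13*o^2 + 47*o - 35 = (o - 7)*(o - 5)*(o - 1)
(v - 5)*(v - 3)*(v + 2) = v^3 - 6*v^2 - v + 30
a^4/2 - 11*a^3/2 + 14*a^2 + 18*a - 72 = (a/2 + 1)*(a - 6)*(a - 4)*(a - 3)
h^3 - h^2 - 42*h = h*(h - 7)*(h + 6)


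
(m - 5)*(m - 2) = m^2 - 7*m + 10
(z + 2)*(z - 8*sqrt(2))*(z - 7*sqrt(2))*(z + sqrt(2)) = z^4 - 14*sqrt(2)*z^3 + 2*z^3 - 28*sqrt(2)*z^2 + 82*z^2 + 112*sqrt(2)*z + 164*z + 224*sqrt(2)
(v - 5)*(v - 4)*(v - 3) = v^3 - 12*v^2 + 47*v - 60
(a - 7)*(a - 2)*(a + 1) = a^3 - 8*a^2 + 5*a + 14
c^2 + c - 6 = (c - 2)*(c + 3)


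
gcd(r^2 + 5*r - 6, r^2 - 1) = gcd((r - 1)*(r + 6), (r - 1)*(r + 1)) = r - 1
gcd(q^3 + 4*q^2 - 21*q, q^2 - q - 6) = q - 3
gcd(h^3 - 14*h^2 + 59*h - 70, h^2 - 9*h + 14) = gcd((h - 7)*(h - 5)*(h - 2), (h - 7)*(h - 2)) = h^2 - 9*h + 14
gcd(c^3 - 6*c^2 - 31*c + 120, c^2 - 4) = 1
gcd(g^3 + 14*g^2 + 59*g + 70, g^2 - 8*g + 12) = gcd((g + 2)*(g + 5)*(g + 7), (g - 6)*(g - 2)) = 1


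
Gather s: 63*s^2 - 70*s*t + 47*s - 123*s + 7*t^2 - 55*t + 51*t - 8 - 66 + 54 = 63*s^2 + s*(-70*t - 76) + 7*t^2 - 4*t - 20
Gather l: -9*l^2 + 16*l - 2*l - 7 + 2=-9*l^2 + 14*l - 5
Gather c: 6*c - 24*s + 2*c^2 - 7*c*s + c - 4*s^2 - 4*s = 2*c^2 + c*(7 - 7*s) - 4*s^2 - 28*s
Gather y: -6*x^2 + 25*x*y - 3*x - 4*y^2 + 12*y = -6*x^2 - 3*x - 4*y^2 + y*(25*x + 12)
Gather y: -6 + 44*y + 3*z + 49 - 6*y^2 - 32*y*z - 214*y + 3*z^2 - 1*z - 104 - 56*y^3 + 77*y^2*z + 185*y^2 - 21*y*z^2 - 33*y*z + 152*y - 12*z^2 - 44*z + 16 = -56*y^3 + y^2*(77*z + 179) + y*(-21*z^2 - 65*z - 18) - 9*z^2 - 42*z - 45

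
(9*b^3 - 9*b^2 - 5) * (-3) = -27*b^3 + 27*b^2 + 15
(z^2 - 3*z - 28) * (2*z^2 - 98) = 2*z^4 - 6*z^3 - 154*z^2 + 294*z + 2744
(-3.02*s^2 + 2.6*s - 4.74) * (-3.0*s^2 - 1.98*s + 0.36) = 9.06*s^4 - 1.8204*s^3 + 7.9848*s^2 + 10.3212*s - 1.7064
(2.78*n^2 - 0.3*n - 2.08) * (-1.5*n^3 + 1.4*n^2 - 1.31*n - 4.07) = -4.17*n^5 + 4.342*n^4 - 0.9418*n^3 - 13.8336*n^2 + 3.9458*n + 8.4656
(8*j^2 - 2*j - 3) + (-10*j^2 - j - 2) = -2*j^2 - 3*j - 5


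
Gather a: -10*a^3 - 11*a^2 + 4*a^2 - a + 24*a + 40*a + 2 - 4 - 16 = -10*a^3 - 7*a^2 + 63*a - 18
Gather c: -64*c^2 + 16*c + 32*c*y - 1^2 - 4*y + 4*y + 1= -64*c^2 + c*(32*y + 16)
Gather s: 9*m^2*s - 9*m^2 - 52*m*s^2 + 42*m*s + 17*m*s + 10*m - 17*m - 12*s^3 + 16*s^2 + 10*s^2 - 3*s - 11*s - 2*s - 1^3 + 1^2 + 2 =-9*m^2 - 7*m - 12*s^3 + s^2*(26 - 52*m) + s*(9*m^2 + 59*m - 16) + 2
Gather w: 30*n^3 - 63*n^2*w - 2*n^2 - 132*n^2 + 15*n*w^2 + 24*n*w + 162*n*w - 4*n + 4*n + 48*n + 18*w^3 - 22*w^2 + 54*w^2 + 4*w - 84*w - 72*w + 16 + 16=30*n^3 - 134*n^2 + 48*n + 18*w^3 + w^2*(15*n + 32) + w*(-63*n^2 + 186*n - 152) + 32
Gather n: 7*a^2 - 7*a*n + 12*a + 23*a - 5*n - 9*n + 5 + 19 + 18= 7*a^2 + 35*a + n*(-7*a - 14) + 42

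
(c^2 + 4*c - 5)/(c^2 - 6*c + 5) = (c + 5)/(c - 5)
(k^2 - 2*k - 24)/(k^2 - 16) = (k - 6)/(k - 4)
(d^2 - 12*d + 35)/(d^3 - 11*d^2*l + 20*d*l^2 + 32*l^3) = (d^2 - 12*d + 35)/(d^3 - 11*d^2*l + 20*d*l^2 + 32*l^3)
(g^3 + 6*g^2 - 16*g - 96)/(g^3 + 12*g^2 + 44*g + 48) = (g - 4)/(g + 2)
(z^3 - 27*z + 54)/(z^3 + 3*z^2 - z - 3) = (z^3 - 27*z + 54)/(z^3 + 3*z^2 - z - 3)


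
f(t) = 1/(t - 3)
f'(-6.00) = -0.01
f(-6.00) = -0.11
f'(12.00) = -0.01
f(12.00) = 0.11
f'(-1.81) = -0.04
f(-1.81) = -0.21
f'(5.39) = -0.18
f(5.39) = 0.42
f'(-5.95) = -0.01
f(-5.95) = -0.11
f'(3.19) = -27.70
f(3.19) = 5.26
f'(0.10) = -0.12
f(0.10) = -0.34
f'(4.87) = -0.29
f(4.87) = 0.53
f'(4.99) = -0.25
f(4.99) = 0.50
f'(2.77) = -18.90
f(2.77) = -4.35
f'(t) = -1/(t - 3)^2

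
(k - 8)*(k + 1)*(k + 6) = k^3 - k^2 - 50*k - 48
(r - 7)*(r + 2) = r^2 - 5*r - 14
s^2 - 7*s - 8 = (s - 8)*(s + 1)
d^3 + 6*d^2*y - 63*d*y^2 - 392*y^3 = (d - 8*y)*(d + 7*y)^2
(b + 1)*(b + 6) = b^2 + 7*b + 6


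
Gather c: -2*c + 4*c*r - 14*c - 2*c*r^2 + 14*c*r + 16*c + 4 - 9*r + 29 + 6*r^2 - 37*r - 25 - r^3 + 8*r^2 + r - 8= c*(-2*r^2 + 18*r) - r^3 + 14*r^2 - 45*r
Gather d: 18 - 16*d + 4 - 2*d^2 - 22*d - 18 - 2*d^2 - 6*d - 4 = -4*d^2 - 44*d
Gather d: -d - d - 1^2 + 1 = -2*d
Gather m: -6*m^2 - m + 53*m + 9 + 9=-6*m^2 + 52*m + 18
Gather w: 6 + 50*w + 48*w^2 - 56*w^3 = -56*w^3 + 48*w^2 + 50*w + 6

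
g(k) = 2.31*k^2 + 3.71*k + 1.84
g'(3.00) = 17.57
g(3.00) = 33.76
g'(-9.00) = -37.87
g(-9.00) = 155.56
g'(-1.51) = -3.27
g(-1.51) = 1.50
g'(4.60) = 24.96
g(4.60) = 67.79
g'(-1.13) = -1.51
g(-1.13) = 0.60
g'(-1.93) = -5.21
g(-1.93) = 3.28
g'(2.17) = 13.74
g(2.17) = 20.77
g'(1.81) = 12.07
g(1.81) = 16.12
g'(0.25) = 4.86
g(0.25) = 2.91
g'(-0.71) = 0.43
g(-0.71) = 0.37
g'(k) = 4.62*k + 3.71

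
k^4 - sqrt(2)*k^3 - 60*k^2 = k^2*(k - 6*sqrt(2))*(k + 5*sqrt(2))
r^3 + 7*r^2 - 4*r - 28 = (r - 2)*(r + 2)*(r + 7)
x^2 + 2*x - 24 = (x - 4)*(x + 6)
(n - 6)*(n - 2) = n^2 - 8*n + 12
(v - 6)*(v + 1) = v^2 - 5*v - 6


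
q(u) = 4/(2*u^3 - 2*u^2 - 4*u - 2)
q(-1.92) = -0.25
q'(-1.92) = -0.41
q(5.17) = 0.02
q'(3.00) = -0.31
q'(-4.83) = -0.01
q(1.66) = -0.80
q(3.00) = 0.18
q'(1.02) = 0.20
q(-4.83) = -0.02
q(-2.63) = -0.10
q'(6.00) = -0.00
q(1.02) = -0.66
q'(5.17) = -0.01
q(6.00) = 0.01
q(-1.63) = -0.42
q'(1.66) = -0.94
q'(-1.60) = -0.89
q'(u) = 4*(-6*u^2 + 4*u + 4)/(2*u^3 - 2*u^2 - 4*u - 2)^2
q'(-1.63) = -0.83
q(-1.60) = -0.45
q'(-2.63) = -0.11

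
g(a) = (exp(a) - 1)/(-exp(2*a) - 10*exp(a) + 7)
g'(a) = (exp(a) - 1)*(2*exp(2*a) + 10*exp(a))/(-exp(2*a) - 10*exp(a) + 7)^2 + exp(a)/(-exp(2*a) - 10*exp(a) + 7)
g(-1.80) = -0.16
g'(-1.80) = -0.02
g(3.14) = -0.03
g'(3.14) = 0.02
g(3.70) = -0.02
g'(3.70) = 0.02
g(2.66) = -0.04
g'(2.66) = 0.02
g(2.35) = -0.05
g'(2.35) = 0.02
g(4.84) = -0.01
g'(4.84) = 0.01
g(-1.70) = -0.16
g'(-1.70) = -0.02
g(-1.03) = -0.19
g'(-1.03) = -0.12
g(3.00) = -0.03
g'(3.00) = 0.02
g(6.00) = 0.00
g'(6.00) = 0.00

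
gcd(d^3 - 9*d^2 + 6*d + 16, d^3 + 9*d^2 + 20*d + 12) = d + 1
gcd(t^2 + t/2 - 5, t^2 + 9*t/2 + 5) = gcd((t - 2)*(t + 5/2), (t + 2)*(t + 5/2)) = t + 5/2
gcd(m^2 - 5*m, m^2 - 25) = m - 5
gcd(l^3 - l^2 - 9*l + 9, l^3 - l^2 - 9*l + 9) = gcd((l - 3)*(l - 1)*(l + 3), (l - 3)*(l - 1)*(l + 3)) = l^3 - l^2 - 9*l + 9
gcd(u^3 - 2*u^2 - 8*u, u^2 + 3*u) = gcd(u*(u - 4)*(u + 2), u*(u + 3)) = u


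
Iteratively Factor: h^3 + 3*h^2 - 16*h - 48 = (h + 4)*(h^2 - h - 12) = (h - 4)*(h + 4)*(h + 3)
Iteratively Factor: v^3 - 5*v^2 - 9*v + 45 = (v + 3)*(v^2 - 8*v + 15) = (v - 5)*(v + 3)*(v - 3)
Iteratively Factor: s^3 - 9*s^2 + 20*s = (s - 4)*(s^2 - 5*s) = s*(s - 4)*(s - 5)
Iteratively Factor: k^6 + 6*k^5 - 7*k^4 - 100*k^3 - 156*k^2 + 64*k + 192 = (k + 2)*(k^5 + 4*k^4 - 15*k^3 - 70*k^2 - 16*k + 96) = (k - 1)*(k + 2)*(k^4 + 5*k^3 - 10*k^2 - 80*k - 96) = (k - 1)*(k + 2)^2*(k^3 + 3*k^2 - 16*k - 48) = (k - 1)*(k + 2)^2*(k + 4)*(k^2 - k - 12) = (k - 1)*(k + 2)^2*(k + 3)*(k + 4)*(k - 4)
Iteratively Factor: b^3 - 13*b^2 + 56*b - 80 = (b - 5)*(b^2 - 8*b + 16) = (b - 5)*(b - 4)*(b - 4)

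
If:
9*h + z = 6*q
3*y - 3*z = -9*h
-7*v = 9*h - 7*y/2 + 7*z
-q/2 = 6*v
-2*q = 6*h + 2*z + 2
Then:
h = 35/66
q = 24/77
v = -2/77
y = -346/77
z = -447/154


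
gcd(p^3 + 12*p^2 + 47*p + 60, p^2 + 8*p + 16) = p + 4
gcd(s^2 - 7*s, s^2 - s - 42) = s - 7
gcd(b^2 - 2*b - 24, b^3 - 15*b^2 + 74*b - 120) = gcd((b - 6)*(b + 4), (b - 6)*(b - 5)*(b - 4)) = b - 6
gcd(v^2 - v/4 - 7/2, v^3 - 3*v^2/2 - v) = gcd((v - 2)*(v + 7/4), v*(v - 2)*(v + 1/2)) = v - 2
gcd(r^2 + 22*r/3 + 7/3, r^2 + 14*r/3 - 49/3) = r + 7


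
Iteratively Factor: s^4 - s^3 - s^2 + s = (s)*(s^3 - s^2 - s + 1) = s*(s - 1)*(s^2 - 1) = s*(s - 1)*(s + 1)*(s - 1)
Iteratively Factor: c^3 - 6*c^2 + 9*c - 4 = (c - 1)*(c^2 - 5*c + 4) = (c - 4)*(c - 1)*(c - 1)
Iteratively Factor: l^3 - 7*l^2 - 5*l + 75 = (l - 5)*(l^2 - 2*l - 15) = (l - 5)*(l + 3)*(l - 5)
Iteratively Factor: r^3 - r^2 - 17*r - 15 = (r + 3)*(r^2 - 4*r - 5) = (r - 5)*(r + 3)*(r + 1)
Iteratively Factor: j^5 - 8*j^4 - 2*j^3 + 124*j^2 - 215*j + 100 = (j - 5)*(j^4 - 3*j^3 - 17*j^2 + 39*j - 20) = (j - 5)*(j + 4)*(j^3 - 7*j^2 + 11*j - 5) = (j - 5)*(j - 1)*(j + 4)*(j^2 - 6*j + 5) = (j - 5)^2*(j - 1)*(j + 4)*(j - 1)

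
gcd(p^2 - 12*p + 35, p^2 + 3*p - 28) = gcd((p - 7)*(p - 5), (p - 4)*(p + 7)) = 1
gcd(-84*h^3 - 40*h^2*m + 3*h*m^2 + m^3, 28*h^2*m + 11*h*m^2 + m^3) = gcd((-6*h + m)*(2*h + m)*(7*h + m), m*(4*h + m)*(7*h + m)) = 7*h + m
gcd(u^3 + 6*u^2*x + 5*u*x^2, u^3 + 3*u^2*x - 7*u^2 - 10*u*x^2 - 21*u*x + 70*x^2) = u + 5*x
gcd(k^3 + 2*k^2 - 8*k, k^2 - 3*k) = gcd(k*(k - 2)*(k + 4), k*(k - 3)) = k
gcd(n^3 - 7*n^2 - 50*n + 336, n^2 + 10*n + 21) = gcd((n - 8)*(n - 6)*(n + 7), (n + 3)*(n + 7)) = n + 7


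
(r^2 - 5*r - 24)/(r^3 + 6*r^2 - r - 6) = (r^2 - 5*r - 24)/(r^3 + 6*r^2 - r - 6)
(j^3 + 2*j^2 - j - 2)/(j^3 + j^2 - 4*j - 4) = (j - 1)/(j - 2)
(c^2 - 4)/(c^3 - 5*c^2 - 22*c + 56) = (c + 2)/(c^2 - 3*c - 28)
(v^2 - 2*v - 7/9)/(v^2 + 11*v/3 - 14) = (v + 1/3)/(v + 6)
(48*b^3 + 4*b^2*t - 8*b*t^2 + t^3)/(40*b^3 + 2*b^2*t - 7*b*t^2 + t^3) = (-6*b + t)/(-5*b + t)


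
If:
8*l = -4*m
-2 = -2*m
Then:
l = -1/2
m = 1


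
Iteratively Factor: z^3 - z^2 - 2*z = (z - 2)*(z^2 + z) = (z - 2)*(z + 1)*(z)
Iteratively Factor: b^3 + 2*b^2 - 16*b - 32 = (b - 4)*(b^2 + 6*b + 8) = (b - 4)*(b + 2)*(b + 4)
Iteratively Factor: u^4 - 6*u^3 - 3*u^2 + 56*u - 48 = (u + 3)*(u^3 - 9*u^2 + 24*u - 16) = (u - 1)*(u + 3)*(u^2 - 8*u + 16) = (u - 4)*(u - 1)*(u + 3)*(u - 4)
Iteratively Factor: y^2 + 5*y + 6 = (y + 2)*(y + 3)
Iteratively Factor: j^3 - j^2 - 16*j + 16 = (j + 4)*(j^2 - 5*j + 4) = (j - 1)*(j + 4)*(j - 4)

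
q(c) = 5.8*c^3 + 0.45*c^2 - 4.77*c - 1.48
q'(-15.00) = 3896.73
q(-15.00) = -19403.68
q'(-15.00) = 3896.73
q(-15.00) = -19403.68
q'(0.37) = -2.05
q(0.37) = -2.89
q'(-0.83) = 6.47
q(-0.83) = -0.53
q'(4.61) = 369.17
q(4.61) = 554.33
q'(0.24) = -3.55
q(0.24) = -2.52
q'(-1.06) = 13.83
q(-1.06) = -2.83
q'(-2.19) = 76.71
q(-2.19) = -49.80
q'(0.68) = 3.89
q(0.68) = -2.69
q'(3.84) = 255.26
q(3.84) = 315.25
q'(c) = 17.4*c^2 + 0.9*c - 4.77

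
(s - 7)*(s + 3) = s^2 - 4*s - 21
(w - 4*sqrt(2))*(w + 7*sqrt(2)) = w^2 + 3*sqrt(2)*w - 56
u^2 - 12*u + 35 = (u - 7)*(u - 5)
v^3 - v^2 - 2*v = v*(v - 2)*(v + 1)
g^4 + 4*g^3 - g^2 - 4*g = g*(g - 1)*(g + 1)*(g + 4)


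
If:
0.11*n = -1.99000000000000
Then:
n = -18.09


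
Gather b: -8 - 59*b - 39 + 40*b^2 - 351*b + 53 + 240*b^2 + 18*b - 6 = 280*b^2 - 392*b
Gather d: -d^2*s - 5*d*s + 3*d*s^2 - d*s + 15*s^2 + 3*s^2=-d^2*s + d*(3*s^2 - 6*s) + 18*s^2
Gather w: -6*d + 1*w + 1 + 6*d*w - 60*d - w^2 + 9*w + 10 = -66*d - w^2 + w*(6*d + 10) + 11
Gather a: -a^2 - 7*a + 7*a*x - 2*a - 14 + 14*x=-a^2 + a*(7*x - 9) + 14*x - 14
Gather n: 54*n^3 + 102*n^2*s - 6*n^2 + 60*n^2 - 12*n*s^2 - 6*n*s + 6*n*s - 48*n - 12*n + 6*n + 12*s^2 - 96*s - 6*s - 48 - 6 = 54*n^3 + n^2*(102*s + 54) + n*(-12*s^2 - 54) + 12*s^2 - 102*s - 54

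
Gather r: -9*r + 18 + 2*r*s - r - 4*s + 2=r*(2*s - 10) - 4*s + 20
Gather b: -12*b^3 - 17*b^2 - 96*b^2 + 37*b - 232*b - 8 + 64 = -12*b^3 - 113*b^2 - 195*b + 56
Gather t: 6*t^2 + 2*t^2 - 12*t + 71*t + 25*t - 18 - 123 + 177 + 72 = 8*t^2 + 84*t + 108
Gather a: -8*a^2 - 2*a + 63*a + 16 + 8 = -8*a^2 + 61*a + 24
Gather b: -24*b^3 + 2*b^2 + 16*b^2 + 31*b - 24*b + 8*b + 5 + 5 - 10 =-24*b^3 + 18*b^2 + 15*b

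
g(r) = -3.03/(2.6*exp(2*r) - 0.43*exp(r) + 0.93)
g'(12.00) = 0.00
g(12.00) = 0.00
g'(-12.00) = 0.00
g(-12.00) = -3.26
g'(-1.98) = 0.14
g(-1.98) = -3.29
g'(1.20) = 0.21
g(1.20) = -0.11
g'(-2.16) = 0.07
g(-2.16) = -3.31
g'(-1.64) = 0.38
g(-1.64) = -3.21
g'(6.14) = 0.00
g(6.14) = -0.00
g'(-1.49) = 0.54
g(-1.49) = -3.14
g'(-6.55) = -0.00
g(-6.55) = -3.26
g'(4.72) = 0.00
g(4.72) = -0.00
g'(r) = -3.03*(-5.2*exp(2*r) + 0.43*exp(r))/(2.6*exp(2*r) - 0.43*exp(r) + 0.93)^2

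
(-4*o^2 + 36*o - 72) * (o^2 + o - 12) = -4*o^4 + 32*o^3 + 12*o^2 - 504*o + 864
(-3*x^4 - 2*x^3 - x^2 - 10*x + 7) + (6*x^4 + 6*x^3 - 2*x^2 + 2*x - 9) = 3*x^4 + 4*x^3 - 3*x^2 - 8*x - 2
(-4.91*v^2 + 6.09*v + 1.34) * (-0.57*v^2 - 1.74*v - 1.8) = 2.7987*v^4 + 5.0721*v^3 - 2.5224*v^2 - 13.2936*v - 2.412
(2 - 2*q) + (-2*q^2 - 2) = -2*q^2 - 2*q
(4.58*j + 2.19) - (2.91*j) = 1.67*j + 2.19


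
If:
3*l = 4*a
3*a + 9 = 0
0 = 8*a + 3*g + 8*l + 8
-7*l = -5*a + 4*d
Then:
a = -3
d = 13/4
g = 16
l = -4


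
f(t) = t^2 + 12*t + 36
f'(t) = 2*t + 12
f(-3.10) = 8.41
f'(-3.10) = 5.80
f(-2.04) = 15.68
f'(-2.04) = 7.92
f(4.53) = 110.88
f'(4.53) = 21.06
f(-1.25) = 22.56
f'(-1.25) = 9.50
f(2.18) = 66.91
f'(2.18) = 16.36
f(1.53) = 56.70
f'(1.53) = 15.06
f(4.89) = 118.59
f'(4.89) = 21.78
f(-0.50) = 30.25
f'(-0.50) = 11.00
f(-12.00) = 36.00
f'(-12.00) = -12.00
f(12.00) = 324.00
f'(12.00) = 36.00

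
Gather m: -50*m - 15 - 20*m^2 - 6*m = -20*m^2 - 56*m - 15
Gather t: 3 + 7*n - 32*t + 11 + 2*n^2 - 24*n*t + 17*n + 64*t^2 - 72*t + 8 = 2*n^2 + 24*n + 64*t^2 + t*(-24*n - 104) + 22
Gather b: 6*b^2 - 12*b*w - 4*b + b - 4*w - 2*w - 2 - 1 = 6*b^2 + b*(-12*w - 3) - 6*w - 3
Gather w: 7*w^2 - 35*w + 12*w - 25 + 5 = 7*w^2 - 23*w - 20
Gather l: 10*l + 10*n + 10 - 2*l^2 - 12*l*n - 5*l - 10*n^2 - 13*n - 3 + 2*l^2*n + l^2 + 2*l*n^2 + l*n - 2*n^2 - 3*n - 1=l^2*(2*n - 1) + l*(2*n^2 - 11*n + 5) - 12*n^2 - 6*n + 6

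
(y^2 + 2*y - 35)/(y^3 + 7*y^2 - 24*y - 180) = (y + 7)/(y^2 + 12*y + 36)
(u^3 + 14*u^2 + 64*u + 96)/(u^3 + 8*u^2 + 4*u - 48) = (u + 4)/(u - 2)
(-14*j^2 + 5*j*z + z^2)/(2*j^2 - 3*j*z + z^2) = (7*j + z)/(-j + z)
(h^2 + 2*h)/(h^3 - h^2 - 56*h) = (h + 2)/(h^2 - h - 56)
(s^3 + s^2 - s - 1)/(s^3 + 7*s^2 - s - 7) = (s + 1)/(s + 7)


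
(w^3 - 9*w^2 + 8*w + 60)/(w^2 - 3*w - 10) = w - 6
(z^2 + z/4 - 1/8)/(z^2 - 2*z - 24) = (-z^2 - z/4 + 1/8)/(-z^2 + 2*z + 24)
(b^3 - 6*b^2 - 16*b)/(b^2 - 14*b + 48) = b*(b + 2)/(b - 6)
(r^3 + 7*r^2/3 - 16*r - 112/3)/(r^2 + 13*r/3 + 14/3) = (r^2 - 16)/(r + 2)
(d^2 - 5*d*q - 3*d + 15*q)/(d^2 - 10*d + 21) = (d - 5*q)/(d - 7)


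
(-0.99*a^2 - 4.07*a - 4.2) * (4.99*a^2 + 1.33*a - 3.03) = -4.9401*a^4 - 21.626*a^3 - 23.3714*a^2 + 6.7461*a + 12.726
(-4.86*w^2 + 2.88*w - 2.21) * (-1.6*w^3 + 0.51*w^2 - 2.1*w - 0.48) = 7.776*w^5 - 7.0866*w^4 + 15.2108*w^3 - 4.8423*w^2 + 3.2586*w + 1.0608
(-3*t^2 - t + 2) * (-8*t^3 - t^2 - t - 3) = 24*t^5 + 11*t^4 - 12*t^3 + 8*t^2 + t - 6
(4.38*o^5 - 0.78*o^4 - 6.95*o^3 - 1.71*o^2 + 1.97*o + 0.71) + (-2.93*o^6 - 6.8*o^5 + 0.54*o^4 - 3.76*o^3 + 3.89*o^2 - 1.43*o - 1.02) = -2.93*o^6 - 2.42*o^5 - 0.24*o^4 - 10.71*o^3 + 2.18*o^2 + 0.54*o - 0.31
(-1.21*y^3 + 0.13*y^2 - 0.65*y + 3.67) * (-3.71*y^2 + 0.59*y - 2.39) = 4.4891*y^5 - 1.1962*y^4 + 5.3801*y^3 - 14.3099*y^2 + 3.7188*y - 8.7713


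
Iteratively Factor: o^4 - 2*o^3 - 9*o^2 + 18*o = (o - 2)*(o^3 - 9*o) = o*(o - 2)*(o^2 - 9) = o*(o - 3)*(o - 2)*(o + 3)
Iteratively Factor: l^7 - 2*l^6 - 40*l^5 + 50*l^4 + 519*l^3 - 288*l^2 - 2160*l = (l - 4)*(l^6 + 2*l^5 - 32*l^4 - 78*l^3 + 207*l^2 + 540*l) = (l - 4)*(l - 3)*(l^5 + 5*l^4 - 17*l^3 - 129*l^2 - 180*l) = (l - 4)*(l - 3)*(l + 3)*(l^4 + 2*l^3 - 23*l^2 - 60*l) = l*(l - 4)*(l - 3)*(l + 3)*(l^3 + 2*l^2 - 23*l - 60) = l*(l - 4)*(l - 3)*(l + 3)^2*(l^2 - l - 20) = l*(l - 4)*(l - 3)*(l + 3)^2*(l + 4)*(l - 5)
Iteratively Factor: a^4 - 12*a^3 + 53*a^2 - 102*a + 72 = (a - 3)*(a^3 - 9*a^2 + 26*a - 24) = (a - 3)*(a - 2)*(a^2 - 7*a + 12) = (a - 4)*(a - 3)*(a - 2)*(a - 3)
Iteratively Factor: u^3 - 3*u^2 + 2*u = (u)*(u^2 - 3*u + 2) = u*(u - 2)*(u - 1)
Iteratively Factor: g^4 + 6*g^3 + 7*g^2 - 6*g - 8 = (g + 4)*(g^3 + 2*g^2 - g - 2) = (g + 1)*(g + 4)*(g^2 + g - 2) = (g + 1)*(g + 2)*(g + 4)*(g - 1)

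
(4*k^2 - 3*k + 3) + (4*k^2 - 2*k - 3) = 8*k^2 - 5*k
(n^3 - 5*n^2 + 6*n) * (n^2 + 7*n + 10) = n^5 + 2*n^4 - 19*n^3 - 8*n^2 + 60*n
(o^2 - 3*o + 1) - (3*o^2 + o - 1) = -2*o^2 - 4*o + 2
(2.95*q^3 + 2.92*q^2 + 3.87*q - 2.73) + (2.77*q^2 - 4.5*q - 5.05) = 2.95*q^3 + 5.69*q^2 - 0.63*q - 7.78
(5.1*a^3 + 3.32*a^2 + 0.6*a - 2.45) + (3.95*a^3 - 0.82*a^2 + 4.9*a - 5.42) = 9.05*a^3 + 2.5*a^2 + 5.5*a - 7.87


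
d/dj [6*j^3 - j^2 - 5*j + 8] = 18*j^2 - 2*j - 5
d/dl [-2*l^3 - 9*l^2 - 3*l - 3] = -6*l^2 - 18*l - 3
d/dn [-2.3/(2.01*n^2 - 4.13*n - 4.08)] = (9.246*n - 9.499)/(-2.01*n^2 + 4.13*n + 4.08)^2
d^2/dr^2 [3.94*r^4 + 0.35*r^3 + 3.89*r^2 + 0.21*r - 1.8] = 47.28*r^2 + 2.1*r + 7.78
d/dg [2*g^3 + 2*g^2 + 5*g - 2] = 6*g^2 + 4*g + 5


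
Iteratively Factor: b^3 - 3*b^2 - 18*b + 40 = (b - 5)*(b^2 + 2*b - 8) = (b - 5)*(b + 4)*(b - 2)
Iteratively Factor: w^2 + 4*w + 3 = (w + 3)*(w + 1)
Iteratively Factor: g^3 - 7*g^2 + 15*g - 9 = (g - 1)*(g^2 - 6*g + 9) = (g - 3)*(g - 1)*(g - 3)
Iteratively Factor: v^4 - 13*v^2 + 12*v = (v - 1)*(v^3 + v^2 - 12*v) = (v - 1)*(v + 4)*(v^2 - 3*v) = (v - 3)*(v - 1)*(v + 4)*(v)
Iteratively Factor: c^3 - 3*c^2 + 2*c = (c - 1)*(c^2 - 2*c) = c*(c - 1)*(c - 2)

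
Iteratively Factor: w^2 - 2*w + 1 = (w - 1)*(w - 1)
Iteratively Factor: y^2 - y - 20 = (y - 5)*(y + 4)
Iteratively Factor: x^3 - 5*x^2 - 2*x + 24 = (x - 3)*(x^2 - 2*x - 8) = (x - 3)*(x + 2)*(x - 4)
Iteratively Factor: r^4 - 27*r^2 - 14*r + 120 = (r + 3)*(r^3 - 3*r^2 - 18*r + 40) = (r - 5)*(r + 3)*(r^2 + 2*r - 8) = (r - 5)*(r + 3)*(r + 4)*(r - 2)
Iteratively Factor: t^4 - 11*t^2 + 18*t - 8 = (t - 1)*(t^3 + t^2 - 10*t + 8) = (t - 2)*(t - 1)*(t^2 + 3*t - 4) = (t - 2)*(t - 1)*(t + 4)*(t - 1)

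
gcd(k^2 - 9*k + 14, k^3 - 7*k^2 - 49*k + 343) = k - 7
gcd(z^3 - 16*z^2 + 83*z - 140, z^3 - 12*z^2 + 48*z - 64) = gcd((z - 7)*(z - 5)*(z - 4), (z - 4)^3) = z - 4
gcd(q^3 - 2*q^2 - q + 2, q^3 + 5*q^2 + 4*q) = q + 1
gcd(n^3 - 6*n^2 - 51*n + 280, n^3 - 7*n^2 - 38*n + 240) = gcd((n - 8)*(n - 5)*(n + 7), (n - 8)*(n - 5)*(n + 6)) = n^2 - 13*n + 40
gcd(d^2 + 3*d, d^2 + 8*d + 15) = d + 3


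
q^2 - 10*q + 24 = (q - 6)*(q - 4)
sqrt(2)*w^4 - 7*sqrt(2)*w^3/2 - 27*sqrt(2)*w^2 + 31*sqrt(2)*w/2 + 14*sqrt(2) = (w - 7)*(w - 1)*(w + 4)*(sqrt(2)*w + sqrt(2)/2)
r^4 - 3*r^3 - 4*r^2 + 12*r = r*(r - 3)*(r - 2)*(r + 2)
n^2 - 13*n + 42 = (n - 7)*(n - 6)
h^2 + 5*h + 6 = (h + 2)*(h + 3)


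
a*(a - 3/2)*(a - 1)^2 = a^4 - 7*a^3/2 + 4*a^2 - 3*a/2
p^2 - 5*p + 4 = (p - 4)*(p - 1)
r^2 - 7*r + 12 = (r - 4)*(r - 3)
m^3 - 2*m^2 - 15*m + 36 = (m - 3)^2*(m + 4)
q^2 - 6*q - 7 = (q - 7)*(q + 1)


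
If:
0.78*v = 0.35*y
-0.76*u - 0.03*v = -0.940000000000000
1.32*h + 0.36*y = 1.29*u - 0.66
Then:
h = 0.708732057416268 - 0.290037265366213*y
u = 1.23684210526316 - 0.0177125506072875*y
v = 0.448717948717949*y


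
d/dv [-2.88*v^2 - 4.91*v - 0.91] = -5.76*v - 4.91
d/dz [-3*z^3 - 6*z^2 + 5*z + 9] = -9*z^2 - 12*z + 5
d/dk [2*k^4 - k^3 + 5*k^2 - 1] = k*(8*k^2 - 3*k + 10)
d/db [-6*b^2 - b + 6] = -12*b - 1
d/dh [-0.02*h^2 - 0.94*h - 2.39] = -0.04*h - 0.94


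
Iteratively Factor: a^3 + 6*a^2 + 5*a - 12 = (a + 3)*(a^2 + 3*a - 4) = (a - 1)*(a + 3)*(a + 4)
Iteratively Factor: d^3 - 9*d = (d)*(d^2 - 9) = d*(d + 3)*(d - 3)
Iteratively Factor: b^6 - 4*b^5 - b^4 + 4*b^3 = (b - 1)*(b^5 - 3*b^4 - 4*b^3) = (b - 1)*(b + 1)*(b^4 - 4*b^3) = b*(b - 1)*(b + 1)*(b^3 - 4*b^2) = b^2*(b - 1)*(b + 1)*(b^2 - 4*b) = b^2*(b - 4)*(b - 1)*(b + 1)*(b)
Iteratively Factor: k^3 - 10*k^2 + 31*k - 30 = (k - 5)*(k^2 - 5*k + 6) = (k - 5)*(k - 2)*(k - 3)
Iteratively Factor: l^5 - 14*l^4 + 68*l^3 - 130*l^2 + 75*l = (l - 5)*(l^4 - 9*l^3 + 23*l^2 - 15*l) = l*(l - 5)*(l^3 - 9*l^2 + 23*l - 15) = l*(l - 5)*(l - 3)*(l^2 - 6*l + 5) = l*(l - 5)*(l - 3)*(l - 1)*(l - 5)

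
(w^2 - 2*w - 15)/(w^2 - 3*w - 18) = (w - 5)/(w - 6)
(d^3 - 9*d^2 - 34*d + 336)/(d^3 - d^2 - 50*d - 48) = (d - 7)/(d + 1)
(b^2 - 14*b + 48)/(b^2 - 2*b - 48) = (b - 6)/(b + 6)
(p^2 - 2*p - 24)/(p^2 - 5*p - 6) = (p + 4)/(p + 1)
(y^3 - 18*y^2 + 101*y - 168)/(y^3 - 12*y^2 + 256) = (y^2 - 10*y + 21)/(y^2 - 4*y - 32)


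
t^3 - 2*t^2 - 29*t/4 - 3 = (t - 4)*(t + 1/2)*(t + 3/2)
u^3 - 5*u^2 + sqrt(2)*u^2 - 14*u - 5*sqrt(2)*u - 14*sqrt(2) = (u - 7)*(u + 2)*(u + sqrt(2))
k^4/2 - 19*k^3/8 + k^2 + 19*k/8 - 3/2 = (k/2 + 1/2)*(k - 4)*(k - 1)*(k - 3/4)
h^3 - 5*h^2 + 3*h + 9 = (h - 3)^2*(h + 1)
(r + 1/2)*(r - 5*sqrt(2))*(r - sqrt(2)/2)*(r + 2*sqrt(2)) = r^4 - 7*sqrt(2)*r^3/2 + r^3/2 - 17*r^2 - 7*sqrt(2)*r^2/4 - 17*r/2 + 10*sqrt(2)*r + 5*sqrt(2)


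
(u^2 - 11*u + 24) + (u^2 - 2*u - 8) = 2*u^2 - 13*u + 16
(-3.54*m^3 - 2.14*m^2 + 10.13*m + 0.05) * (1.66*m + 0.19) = -5.8764*m^4 - 4.225*m^3 + 16.4092*m^2 + 2.0077*m + 0.0095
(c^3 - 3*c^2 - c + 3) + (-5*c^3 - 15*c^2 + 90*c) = -4*c^3 - 18*c^2 + 89*c + 3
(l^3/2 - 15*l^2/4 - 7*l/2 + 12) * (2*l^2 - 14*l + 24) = l^5 - 29*l^4/2 + 115*l^3/2 - 17*l^2 - 252*l + 288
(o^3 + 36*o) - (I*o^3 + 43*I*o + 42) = o^3 - I*o^3 + 36*o - 43*I*o - 42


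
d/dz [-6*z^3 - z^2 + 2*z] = -18*z^2 - 2*z + 2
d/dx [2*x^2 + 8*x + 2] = 4*x + 8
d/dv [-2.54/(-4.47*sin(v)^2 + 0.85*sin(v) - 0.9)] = (2.159 - 22.7076*sin(v))*cos(v)/(4.47*sin(v)^2 - 0.85*sin(v) + 0.9)^2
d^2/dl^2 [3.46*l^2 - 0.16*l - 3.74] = 6.92000000000000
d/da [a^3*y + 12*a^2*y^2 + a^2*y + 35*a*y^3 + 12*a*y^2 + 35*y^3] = y*(3*a^2 + 24*a*y + 2*a + 35*y^2 + 12*y)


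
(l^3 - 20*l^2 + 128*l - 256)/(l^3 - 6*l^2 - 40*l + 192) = (l - 8)/(l + 6)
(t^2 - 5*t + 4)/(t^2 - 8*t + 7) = (t - 4)/(t - 7)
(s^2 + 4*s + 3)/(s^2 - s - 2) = (s + 3)/(s - 2)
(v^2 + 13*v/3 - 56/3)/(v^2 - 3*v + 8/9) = 3*(v + 7)/(3*v - 1)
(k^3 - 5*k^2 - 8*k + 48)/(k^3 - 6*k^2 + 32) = (k + 3)/(k + 2)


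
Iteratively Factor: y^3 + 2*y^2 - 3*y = (y - 1)*(y^2 + 3*y) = (y - 1)*(y + 3)*(y)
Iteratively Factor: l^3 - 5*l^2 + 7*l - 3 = (l - 1)*(l^2 - 4*l + 3) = (l - 1)^2*(l - 3)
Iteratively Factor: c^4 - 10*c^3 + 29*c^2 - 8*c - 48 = (c + 1)*(c^3 - 11*c^2 + 40*c - 48) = (c - 4)*(c + 1)*(c^2 - 7*c + 12) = (c - 4)*(c - 3)*(c + 1)*(c - 4)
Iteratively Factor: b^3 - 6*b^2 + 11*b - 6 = (b - 1)*(b^2 - 5*b + 6) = (b - 2)*(b - 1)*(b - 3)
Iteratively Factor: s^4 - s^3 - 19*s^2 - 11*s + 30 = (s - 5)*(s^3 + 4*s^2 + s - 6) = (s - 5)*(s + 3)*(s^2 + s - 2) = (s - 5)*(s - 1)*(s + 3)*(s + 2)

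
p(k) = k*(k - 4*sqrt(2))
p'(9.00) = 12.34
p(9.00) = 30.09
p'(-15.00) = -35.66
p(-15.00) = 309.85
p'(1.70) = -2.26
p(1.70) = -6.73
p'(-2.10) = -9.86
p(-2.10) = 16.29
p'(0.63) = -4.40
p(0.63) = -3.17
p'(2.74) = -0.18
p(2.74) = -7.99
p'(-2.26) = -10.18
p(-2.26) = 17.89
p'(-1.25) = -8.16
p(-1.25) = 8.63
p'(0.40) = -4.86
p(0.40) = -2.10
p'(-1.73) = -9.12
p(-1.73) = 12.78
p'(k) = 2*k - 4*sqrt(2)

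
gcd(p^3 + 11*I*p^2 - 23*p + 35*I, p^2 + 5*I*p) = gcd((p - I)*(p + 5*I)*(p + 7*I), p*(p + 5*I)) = p + 5*I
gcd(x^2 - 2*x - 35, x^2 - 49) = x - 7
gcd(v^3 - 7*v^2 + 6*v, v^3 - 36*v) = v^2 - 6*v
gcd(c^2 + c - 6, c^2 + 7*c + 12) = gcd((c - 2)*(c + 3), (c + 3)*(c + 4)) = c + 3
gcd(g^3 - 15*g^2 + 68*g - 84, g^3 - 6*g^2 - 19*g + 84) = g - 7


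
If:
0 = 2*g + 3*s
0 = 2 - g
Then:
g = 2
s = -4/3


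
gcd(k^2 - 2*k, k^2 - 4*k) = k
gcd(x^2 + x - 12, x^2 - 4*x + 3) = x - 3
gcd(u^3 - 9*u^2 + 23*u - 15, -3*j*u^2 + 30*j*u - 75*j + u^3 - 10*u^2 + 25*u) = u - 5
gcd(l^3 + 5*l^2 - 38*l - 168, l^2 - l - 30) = l - 6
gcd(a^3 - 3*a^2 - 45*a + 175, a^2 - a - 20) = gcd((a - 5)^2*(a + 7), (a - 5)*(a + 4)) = a - 5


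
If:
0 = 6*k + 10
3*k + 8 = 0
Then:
No Solution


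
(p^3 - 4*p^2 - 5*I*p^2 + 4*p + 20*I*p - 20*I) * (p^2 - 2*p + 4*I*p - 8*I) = p^5 - 6*p^4 - I*p^4 + 32*p^3 + 6*I*p^3 - 128*p^2 - 12*I*p^2 + 240*p + 8*I*p - 160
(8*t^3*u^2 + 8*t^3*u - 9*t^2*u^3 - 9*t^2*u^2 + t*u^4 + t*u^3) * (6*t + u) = 48*t^4*u^2 + 48*t^4*u - 46*t^3*u^3 - 46*t^3*u^2 - 3*t^2*u^4 - 3*t^2*u^3 + t*u^5 + t*u^4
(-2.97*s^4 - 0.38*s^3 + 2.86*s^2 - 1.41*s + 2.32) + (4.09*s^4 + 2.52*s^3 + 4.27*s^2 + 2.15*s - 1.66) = 1.12*s^4 + 2.14*s^3 + 7.13*s^2 + 0.74*s + 0.66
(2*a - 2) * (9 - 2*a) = -4*a^2 + 22*a - 18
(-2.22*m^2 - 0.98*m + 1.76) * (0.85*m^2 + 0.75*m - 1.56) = -1.887*m^4 - 2.498*m^3 + 4.2242*m^2 + 2.8488*m - 2.7456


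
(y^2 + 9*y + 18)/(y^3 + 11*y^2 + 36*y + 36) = 1/(y + 2)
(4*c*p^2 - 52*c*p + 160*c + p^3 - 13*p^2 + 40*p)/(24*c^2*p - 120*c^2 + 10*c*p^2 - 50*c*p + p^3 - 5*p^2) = (p - 8)/(6*c + p)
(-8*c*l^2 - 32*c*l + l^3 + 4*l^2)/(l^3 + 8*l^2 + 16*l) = (-8*c + l)/(l + 4)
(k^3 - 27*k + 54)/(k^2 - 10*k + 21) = (k^2 + 3*k - 18)/(k - 7)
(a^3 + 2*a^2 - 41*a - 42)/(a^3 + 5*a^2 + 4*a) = (a^2 + a - 42)/(a*(a + 4))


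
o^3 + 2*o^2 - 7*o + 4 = (o - 1)^2*(o + 4)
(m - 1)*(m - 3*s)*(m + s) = m^3 - 2*m^2*s - m^2 - 3*m*s^2 + 2*m*s + 3*s^2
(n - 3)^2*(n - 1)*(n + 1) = n^4 - 6*n^3 + 8*n^2 + 6*n - 9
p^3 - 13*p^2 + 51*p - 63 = (p - 7)*(p - 3)^2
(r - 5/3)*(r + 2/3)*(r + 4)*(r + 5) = r^4 + 8*r^3 + 89*r^2/9 - 30*r - 200/9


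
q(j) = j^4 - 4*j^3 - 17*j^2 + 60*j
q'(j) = 4*j^3 - 12*j^2 - 34*j + 60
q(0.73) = 33.47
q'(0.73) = 30.34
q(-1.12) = -81.33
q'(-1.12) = 77.41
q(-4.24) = 68.07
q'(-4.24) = -316.47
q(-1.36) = -99.56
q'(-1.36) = 73.98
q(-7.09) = 2672.53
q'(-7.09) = -1727.76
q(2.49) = 20.69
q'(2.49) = -37.31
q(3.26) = -10.71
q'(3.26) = -39.79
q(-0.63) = -43.39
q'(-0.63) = 75.66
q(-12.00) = 24480.00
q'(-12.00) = -8172.00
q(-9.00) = 7560.00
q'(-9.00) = -3522.00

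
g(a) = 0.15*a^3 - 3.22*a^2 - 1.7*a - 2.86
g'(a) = 0.45*a^2 - 6.44*a - 1.7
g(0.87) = -6.68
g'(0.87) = -6.96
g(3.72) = -46.02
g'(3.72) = -19.43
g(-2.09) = -14.74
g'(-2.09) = 13.73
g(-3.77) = -50.25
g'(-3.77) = 28.97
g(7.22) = -126.53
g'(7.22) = -24.74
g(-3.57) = -44.65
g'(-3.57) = 27.03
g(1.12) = -8.59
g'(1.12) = -8.35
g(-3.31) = -37.95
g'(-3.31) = 24.55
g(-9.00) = -357.73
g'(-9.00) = 92.71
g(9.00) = -169.63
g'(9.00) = -23.21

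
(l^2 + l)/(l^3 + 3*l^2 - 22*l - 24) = l/(l^2 + 2*l - 24)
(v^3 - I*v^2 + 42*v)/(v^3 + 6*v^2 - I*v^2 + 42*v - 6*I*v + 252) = v/(v + 6)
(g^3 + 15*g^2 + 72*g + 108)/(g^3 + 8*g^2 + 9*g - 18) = (g + 6)/(g - 1)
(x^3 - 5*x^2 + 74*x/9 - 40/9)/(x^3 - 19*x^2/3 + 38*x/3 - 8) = (x - 5/3)/(x - 3)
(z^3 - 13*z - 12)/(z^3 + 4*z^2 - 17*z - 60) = (z + 1)/(z + 5)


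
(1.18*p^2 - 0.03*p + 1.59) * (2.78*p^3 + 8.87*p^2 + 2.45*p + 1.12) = 3.2804*p^5 + 10.3832*p^4 + 7.0451*p^3 + 15.3514*p^2 + 3.8619*p + 1.7808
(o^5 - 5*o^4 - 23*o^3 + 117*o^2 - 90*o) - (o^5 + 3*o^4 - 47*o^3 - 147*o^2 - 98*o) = -8*o^4 + 24*o^3 + 264*o^2 + 8*o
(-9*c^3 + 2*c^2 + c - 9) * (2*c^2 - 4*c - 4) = -18*c^5 + 40*c^4 + 30*c^3 - 30*c^2 + 32*c + 36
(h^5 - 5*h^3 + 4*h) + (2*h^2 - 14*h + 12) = h^5 - 5*h^3 + 2*h^2 - 10*h + 12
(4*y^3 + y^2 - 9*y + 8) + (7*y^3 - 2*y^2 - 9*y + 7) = 11*y^3 - y^2 - 18*y + 15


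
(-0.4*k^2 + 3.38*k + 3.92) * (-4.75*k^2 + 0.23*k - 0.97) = 1.9*k^4 - 16.147*k^3 - 17.4546*k^2 - 2.377*k - 3.8024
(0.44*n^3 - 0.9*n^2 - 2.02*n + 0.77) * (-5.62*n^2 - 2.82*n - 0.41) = -2.4728*n^5 + 3.8172*n^4 + 13.71*n^3 + 1.738*n^2 - 1.3432*n - 0.3157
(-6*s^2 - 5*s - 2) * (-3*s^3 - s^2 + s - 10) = 18*s^5 + 21*s^4 + 5*s^3 + 57*s^2 + 48*s + 20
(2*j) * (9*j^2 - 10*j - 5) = 18*j^3 - 20*j^2 - 10*j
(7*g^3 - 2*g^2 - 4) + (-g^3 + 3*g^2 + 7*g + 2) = 6*g^3 + g^2 + 7*g - 2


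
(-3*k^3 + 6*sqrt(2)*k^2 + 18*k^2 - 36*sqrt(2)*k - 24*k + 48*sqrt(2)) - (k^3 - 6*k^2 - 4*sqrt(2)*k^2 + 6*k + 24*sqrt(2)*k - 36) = -4*k^3 + 10*sqrt(2)*k^2 + 24*k^2 - 60*sqrt(2)*k - 30*k + 36 + 48*sqrt(2)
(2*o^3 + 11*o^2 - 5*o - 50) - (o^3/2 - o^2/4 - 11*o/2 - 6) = 3*o^3/2 + 45*o^2/4 + o/2 - 44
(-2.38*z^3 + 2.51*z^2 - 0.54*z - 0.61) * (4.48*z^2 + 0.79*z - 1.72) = -10.6624*z^5 + 9.3646*z^4 + 3.6573*z^3 - 7.4766*z^2 + 0.4469*z + 1.0492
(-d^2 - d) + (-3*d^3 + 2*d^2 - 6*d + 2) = -3*d^3 + d^2 - 7*d + 2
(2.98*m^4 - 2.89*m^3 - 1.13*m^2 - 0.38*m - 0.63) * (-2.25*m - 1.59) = -6.705*m^5 + 1.7643*m^4 + 7.1376*m^3 + 2.6517*m^2 + 2.0217*m + 1.0017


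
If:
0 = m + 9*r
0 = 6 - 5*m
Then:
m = 6/5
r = -2/15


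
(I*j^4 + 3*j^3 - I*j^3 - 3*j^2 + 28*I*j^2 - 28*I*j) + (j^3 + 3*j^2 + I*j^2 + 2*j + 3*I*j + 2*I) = I*j^4 + 4*j^3 - I*j^3 + 29*I*j^2 + 2*j - 25*I*j + 2*I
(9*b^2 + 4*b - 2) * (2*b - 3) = 18*b^3 - 19*b^2 - 16*b + 6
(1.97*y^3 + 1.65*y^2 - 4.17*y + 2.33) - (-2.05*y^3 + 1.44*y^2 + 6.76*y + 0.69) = 4.02*y^3 + 0.21*y^2 - 10.93*y + 1.64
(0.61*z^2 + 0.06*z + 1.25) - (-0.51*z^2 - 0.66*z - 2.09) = 1.12*z^2 + 0.72*z + 3.34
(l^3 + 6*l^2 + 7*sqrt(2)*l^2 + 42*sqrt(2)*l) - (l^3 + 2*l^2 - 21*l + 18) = 4*l^2 + 7*sqrt(2)*l^2 + 21*l + 42*sqrt(2)*l - 18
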